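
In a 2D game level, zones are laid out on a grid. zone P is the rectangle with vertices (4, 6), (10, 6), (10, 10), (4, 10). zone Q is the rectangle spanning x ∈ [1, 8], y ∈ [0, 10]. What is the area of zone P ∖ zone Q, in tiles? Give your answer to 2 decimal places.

|zone P∩zone Q|: x∈[4,8], y∈[6,10] → 4·4 = 16.
|zone P| = 24.
|zone P ∖ zone Q| = |zone P| − |zone P∩zone Q| = 24 − 16 = 8.00.

8.00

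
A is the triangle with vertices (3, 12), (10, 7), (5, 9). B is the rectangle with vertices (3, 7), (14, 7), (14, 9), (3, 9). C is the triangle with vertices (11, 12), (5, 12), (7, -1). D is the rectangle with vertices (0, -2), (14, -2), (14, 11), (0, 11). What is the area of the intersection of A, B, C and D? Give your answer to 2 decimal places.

The intersection is the polygon with vertices (5.462,9), (7.2,9), (9.559,7.315), (9.521,7.192), (5.492,8.803).
By the shoelace formula its area is 2.12.

2.12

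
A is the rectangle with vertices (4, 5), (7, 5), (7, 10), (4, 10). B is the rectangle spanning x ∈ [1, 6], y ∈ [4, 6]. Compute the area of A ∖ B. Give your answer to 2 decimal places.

|A∩B|: x∈[4,6], y∈[5,6] → 2·1 = 2.
|A| = 15.
|A ∖ B| = |A| − |A∩B| = 15 − 2 = 13.00.

13.00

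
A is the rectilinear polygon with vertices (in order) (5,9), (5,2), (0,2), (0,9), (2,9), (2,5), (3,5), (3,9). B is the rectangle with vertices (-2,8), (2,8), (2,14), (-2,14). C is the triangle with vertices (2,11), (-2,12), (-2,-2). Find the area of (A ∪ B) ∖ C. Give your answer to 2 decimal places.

|A ∪ B| = 53.
|(A ∪ B) ∩ C| = 14.5.
|(A ∪ B) ∖ C| = 53 − 14.5 = 38.50.

38.50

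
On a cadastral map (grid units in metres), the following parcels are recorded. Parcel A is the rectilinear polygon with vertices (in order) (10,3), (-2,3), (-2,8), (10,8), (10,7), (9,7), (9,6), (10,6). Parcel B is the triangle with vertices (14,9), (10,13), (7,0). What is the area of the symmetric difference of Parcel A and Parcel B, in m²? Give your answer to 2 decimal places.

76.26

|Parcel A| = 59, |Parcel B| = 32, |Parcel A∩Parcel B| = 7.3681.
|Parcel A △ Parcel B| = |Parcel A| + |Parcel B| − 2·|Parcel A∩Parcel B| = 59 + 32 − 14.7363 = 76.26.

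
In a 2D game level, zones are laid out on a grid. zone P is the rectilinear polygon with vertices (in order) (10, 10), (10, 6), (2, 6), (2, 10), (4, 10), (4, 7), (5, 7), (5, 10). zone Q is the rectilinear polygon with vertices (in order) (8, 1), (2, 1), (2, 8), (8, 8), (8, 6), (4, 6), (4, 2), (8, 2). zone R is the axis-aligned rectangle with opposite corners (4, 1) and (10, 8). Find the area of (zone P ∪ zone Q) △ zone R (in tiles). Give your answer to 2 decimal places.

54.00

|zone P ∪ zone Q| = 44.
|(zone P ∪ zone Q) ∩ zone R| = 16.
|(zone P ∪ zone Q) △ zone R| = 44 + 42 − 32 = 54.00.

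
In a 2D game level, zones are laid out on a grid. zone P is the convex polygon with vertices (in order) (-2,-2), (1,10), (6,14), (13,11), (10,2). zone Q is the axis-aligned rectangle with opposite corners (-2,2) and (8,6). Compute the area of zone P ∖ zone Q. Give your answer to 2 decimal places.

106.00

|zone P| = 140, |zone P∩zone Q| = 34.
|zone P ∖ zone Q| = |zone P| − |zone P∩zone Q| = 140 − 34 = 106.00.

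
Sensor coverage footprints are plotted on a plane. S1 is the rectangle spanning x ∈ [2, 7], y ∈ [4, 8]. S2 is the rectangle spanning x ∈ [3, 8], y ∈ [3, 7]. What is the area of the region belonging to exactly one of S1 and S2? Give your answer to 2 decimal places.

16.00

|S1∩S2|: x∈[3,7], y∈[4,7] → 4·3 = 12.
|S1 △ S2| = |S1| + |S2| − 2·|S1∩S2| = 20 + 20 − 24 = 16.00.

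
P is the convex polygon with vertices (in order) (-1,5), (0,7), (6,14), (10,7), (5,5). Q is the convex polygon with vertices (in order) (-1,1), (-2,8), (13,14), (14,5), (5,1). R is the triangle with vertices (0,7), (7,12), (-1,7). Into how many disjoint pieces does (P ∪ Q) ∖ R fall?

1

(P ∪ Q) ∖ R is a single connected region.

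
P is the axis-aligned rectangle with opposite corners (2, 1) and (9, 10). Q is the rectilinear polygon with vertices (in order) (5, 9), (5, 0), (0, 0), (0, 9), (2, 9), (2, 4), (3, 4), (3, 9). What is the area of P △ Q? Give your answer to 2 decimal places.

|P| = 63, |Q| = 40, |P∩Q| = 19.
|P △ Q| = |P| + |Q| − 2·|P∩Q| = 63 + 40 − 38 = 65.00.

65.00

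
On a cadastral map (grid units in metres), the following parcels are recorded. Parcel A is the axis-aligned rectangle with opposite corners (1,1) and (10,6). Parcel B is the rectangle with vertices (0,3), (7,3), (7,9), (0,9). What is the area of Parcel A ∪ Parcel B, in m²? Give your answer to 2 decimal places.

By inclusion–exclusion:
Individual areas: |Parcel A| = 45, |Parcel B| = 42.
|Parcel A∩Parcel B|: x∈[1,7], y∈[3,6] → 6·3 = 18.
|Parcel A ∪ Parcel B| = 87 − 18 = 69.00.

69.00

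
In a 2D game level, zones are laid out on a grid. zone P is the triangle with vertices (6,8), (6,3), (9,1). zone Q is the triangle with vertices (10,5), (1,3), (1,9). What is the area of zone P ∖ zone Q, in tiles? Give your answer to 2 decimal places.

4.94

|zone P| = 7.5, |zone P∩zone Q| = 2.5635.
|zone P ∖ zone Q| = |zone P| − |zone P∩zone Q| = 7.5 − 2.5635 = 4.94.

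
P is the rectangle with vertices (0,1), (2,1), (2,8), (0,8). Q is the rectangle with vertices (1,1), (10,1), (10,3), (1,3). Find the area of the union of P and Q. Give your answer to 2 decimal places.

30.00

By inclusion–exclusion:
Individual areas: |P| = 14, |Q| = 18.
|P∩Q|: x∈[1,2], y∈[1,3] → 1·2 = 2.
|P ∪ Q| = 32 − 2 = 30.00.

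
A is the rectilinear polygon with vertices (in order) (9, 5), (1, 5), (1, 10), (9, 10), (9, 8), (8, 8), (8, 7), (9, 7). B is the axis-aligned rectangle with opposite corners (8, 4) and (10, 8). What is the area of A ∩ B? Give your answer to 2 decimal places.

2.00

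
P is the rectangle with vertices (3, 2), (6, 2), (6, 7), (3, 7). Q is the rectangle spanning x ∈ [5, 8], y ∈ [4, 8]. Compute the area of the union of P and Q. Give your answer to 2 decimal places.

By inclusion–exclusion:
Individual areas: |P| = 15, |Q| = 12.
|P∩Q|: x∈[5,6], y∈[4,7] → 1·3 = 3.
|P ∪ Q| = 27 − 3 = 24.00.

24.00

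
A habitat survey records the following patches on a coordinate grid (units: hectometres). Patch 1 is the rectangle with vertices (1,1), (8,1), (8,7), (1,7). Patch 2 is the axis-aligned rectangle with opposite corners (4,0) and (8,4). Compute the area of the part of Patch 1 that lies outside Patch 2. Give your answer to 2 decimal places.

30.00

|Patch 1∩Patch 2|: x∈[4,8], y∈[1,4] → 4·3 = 12.
|Patch 1| = 42.
|Patch 1 ∖ Patch 2| = |Patch 1| − |Patch 1∩Patch 2| = 42 − 12 = 30.00.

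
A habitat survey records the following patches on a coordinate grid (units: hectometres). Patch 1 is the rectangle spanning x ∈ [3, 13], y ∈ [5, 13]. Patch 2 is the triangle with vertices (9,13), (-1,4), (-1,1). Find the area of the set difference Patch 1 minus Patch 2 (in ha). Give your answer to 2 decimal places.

|Patch 1| = 80, |Patch 1∩Patch 2| = 5.4.
|Patch 1 ∖ Patch 2| = |Patch 1| − |Patch 1∩Patch 2| = 80 − 5.4 = 74.60.

74.60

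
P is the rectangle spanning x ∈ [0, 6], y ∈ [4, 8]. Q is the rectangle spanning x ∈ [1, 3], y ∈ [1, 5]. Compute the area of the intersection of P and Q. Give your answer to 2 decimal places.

|P∩Q|: x∈[1,3], y∈[4,5] → 2·1 = 2.

2.00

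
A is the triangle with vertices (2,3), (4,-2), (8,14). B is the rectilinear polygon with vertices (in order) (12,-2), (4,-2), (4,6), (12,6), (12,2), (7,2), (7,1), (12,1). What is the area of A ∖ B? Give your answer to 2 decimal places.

18.00

|A| = 26, |A∩B| = 8.
|A ∖ B| = |A| − |A∩B| = 26 − 8 = 18.00.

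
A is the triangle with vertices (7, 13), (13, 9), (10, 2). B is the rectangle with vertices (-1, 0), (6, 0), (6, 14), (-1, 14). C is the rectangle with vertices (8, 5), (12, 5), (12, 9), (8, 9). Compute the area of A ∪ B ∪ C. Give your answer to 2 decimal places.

128.14

By inclusion–exclusion:
Individual areas: |A| = 27, |B| = 98, |C| = 16.
|A∩B| = 0.
|A∩C| = 12.8593.
|B∩C| = 0 (no overlap).
|A∩B∩C| = 0.
|A ∪ B ∪ C| = 141 − 12.8593 + 0 = 128.14.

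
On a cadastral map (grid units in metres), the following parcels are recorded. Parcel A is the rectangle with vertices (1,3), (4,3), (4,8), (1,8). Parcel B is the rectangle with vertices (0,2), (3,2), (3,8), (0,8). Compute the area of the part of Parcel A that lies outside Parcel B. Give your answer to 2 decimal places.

5.00

|Parcel A∩Parcel B|: x∈[1,3], y∈[3,8] → 2·5 = 10.
|Parcel A| = 15.
|Parcel A ∖ Parcel B| = |Parcel A| − |Parcel A∩Parcel B| = 15 − 10 = 5.00.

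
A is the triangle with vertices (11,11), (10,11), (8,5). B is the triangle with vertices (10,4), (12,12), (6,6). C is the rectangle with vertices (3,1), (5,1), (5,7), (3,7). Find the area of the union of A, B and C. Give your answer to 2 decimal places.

By inclusion–exclusion:
Individual areas: |A| = 3, |B| = 18, |C| = 12.
|A∩B| = 2.25.
|A∩C| = 0.
|B∩C| = 0.
|A∩B∩C| = 0.
|A ∪ B ∪ C| = 33 − 2.25 + 0 = 30.75.

30.75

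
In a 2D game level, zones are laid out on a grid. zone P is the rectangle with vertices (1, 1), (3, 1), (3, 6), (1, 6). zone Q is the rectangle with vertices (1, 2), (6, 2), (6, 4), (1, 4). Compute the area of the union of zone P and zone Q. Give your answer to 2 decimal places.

By inclusion–exclusion:
Individual areas: |zone P| = 10, |zone Q| = 10.
|zone P∩zone Q|: x∈[1,3], y∈[2,4] → 2·2 = 4.
|zone P ∪ zone Q| = 20 − 4 = 16.00.

16.00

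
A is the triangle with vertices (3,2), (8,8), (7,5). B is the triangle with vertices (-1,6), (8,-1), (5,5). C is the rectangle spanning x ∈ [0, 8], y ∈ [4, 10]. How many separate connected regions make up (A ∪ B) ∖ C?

2

(A ∪ B) ∖ C splits into 2 disjoint pieces (area 9.8878, area 0.3056).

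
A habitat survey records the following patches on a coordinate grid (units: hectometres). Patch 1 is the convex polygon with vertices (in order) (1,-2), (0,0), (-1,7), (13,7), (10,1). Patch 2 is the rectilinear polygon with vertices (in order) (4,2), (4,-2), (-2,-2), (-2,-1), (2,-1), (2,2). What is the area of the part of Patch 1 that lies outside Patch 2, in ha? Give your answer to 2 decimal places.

80.25

|Patch 1| = 88, |Patch 1∩Patch 2| = 7.75.
|Patch 1 ∖ Patch 2| = |Patch 1| − |Patch 1∩Patch 2| = 88 − 7.75 = 80.25.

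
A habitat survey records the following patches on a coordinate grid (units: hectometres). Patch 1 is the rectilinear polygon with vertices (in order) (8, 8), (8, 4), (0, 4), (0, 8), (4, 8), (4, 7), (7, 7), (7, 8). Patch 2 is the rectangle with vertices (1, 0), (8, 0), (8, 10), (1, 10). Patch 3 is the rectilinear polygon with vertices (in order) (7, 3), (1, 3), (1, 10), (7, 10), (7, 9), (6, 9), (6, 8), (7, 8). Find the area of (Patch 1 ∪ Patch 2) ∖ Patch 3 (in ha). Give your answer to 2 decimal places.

|Patch 1 ∪ Patch 2| = 74.
|(Patch 1 ∪ Patch 2) ∩ Patch 3| = 41.
|(Patch 1 ∪ Patch 2) ∖ Patch 3| = 74 − 41 = 33.00.

33.00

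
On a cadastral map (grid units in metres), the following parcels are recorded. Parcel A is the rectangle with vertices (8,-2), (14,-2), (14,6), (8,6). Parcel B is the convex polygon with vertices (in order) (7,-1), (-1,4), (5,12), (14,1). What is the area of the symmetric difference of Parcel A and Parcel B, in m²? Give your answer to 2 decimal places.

|Parcel A| = 48, |Parcel B| = 94.5, |Parcel A∩Parcel B| = 24.9156.
|Parcel A △ Parcel B| = |Parcel A| + |Parcel B| − 2·|Parcel A∩Parcel B| = 48 + 94.5 − 49.8312 = 92.67.

92.67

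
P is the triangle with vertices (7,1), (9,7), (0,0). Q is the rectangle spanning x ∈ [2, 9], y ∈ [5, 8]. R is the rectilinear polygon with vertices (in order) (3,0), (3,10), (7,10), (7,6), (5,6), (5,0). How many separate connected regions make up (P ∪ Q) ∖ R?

3

(P ∪ Q) ∖ R splits into 3 disjoint pieces (area 18.1587, area 2.8571, area 3).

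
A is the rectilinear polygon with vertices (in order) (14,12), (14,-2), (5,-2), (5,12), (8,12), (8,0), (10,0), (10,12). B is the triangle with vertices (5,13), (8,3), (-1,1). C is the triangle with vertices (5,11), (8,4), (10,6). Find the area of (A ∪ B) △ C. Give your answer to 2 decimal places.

|A ∪ B| = 134.15.
|(A ∪ B) ∩ C| = 6.
|(A ∪ B) △ C| = 134.15 + 10 − 12 = 132.15.

132.15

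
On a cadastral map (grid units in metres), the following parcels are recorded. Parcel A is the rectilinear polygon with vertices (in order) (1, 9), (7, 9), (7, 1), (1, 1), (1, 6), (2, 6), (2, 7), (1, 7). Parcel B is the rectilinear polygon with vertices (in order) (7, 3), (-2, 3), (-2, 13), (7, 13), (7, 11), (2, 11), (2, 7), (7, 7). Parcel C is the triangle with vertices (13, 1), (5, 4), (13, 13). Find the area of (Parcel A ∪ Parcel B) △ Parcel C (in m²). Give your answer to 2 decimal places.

134.00

|Parcel A ∪ Parcel B| = 92.
|(Parcel A ∪ Parcel B) ∩ Parcel C| = 3.
|(Parcel A ∪ Parcel B) △ Parcel C| = 92 + 48 − 6 = 134.00.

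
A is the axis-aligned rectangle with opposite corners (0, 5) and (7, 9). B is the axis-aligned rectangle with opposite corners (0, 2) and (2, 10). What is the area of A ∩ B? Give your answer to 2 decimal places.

|A∩B|: x∈[0,2], y∈[5,9] → 2·4 = 8.

8.00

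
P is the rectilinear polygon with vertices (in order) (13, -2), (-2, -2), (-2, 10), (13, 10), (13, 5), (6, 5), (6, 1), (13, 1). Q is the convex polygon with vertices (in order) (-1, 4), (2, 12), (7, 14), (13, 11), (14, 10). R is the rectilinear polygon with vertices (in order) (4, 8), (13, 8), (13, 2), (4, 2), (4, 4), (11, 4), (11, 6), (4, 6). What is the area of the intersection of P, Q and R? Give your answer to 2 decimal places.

5.00

The intersection is the polygon with vertices (4,6), (4,8), (9,8).
By the shoelace formula its area is 5.00.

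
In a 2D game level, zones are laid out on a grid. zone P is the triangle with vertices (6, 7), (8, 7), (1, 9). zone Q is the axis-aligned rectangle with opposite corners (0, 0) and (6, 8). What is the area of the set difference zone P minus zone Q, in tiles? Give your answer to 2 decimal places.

|zone P| = 2, |zone P∩zone Q| = 0.9286.
|zone P ∖ zone Q| = |zone P| − |zone P∩zone Q| = 2 − 0.9286 = 1.07.

1.07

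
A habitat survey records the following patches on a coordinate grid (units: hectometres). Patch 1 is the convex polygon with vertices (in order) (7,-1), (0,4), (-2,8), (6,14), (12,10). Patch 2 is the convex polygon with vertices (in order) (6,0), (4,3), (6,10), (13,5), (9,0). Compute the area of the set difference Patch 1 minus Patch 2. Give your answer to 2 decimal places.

|Patch 1| = 115, |Patch 1∩Patch 2| = 37.5668.
|Patch 1 ∖ Patch 2| = |Patch 1| − |Patch 1∩Patch 2| = 115 − 37.5668 = 77.43.

77.43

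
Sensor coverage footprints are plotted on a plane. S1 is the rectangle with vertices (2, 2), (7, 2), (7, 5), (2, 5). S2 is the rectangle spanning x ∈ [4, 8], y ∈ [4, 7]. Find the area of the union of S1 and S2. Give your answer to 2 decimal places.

By inclusion–exclusion:
Individual areas: |S1| = 15, |S2| = 12.
|S1∩S2|: x∈[4,7], y∈[4,5] → 3·1 = 3.
|S1 ∪ S2| = 27 − 3 = 24.00.

24.00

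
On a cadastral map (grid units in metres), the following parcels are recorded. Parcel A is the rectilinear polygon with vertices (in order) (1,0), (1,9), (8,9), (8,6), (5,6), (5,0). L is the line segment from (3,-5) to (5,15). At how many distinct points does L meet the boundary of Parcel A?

2

The segment meets the boundary at (4.4,9), (3.5,0).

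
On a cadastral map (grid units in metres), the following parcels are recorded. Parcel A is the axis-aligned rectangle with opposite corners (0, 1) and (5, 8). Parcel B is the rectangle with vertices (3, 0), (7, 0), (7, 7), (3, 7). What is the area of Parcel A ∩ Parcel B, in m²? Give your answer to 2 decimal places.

12.00

|Parcel A∩Parcel B|: x∈[3,5], y∈[1,7] → 2·6 = 12.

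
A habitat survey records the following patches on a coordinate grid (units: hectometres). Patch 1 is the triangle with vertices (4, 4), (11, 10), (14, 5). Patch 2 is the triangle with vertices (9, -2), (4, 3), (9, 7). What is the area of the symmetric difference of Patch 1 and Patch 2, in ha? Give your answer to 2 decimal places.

40.07

|Patch 1| = 26.5, |Patch 2| = 22.5, |Patch 1∩Patch 2| = 4.4643.
|Patch 1 △ Patch 2| = |Patch 1| + |Patch 2| − 2·|Patch 1∩Patch 2| = 26.5 + 22.5 − 8.9286 = 40.07.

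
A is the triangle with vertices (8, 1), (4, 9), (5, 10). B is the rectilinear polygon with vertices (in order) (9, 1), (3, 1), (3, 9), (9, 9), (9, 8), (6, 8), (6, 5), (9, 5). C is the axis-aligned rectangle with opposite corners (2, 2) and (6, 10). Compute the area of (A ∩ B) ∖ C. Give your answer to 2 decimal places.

|A ∩ B| = 4.6667.
|(A ∩ B) ∩ C| = 3.3333.
|(A ∩ B) ∖ C| = 4.6667 − 3.3333 = 1.33.

1.33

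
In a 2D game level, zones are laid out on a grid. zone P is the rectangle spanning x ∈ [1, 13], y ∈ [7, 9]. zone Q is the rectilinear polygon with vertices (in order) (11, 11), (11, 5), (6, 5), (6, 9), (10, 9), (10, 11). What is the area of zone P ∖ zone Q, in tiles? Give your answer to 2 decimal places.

|zone P| = 24, |zone P∩zone Q| = 10.
|zone P ∖ zone Q| = |zone P| − |zone P∩zone Q| = 24 − 10 = 14.00.

14.00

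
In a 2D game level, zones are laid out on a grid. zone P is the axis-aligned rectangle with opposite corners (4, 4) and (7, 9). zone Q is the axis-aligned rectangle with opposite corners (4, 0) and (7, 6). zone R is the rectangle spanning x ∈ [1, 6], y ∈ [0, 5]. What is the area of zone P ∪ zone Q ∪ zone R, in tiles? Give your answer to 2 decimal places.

By inclusion–exclusion:
Individual areas: |zone P| = 15, |zone Q| = 18, |zone R| = 25.
|zone P∩zone Q|: x∈[4,7], y∈[4,6] → 3·2 = 6.
|zone P∩zone R|: x∈[4,6], y∈[4,5] → 2·1 = 2.
|zone Q∩zone R|: x∈[4,6], y∈[0,5] → 2·5 = 10.
|zone P∩zone Q∩zone R| = 2.
|zone P ∪ zone Q ∪ zone R| = 58 − 18 + 2 = 42.00.

42.00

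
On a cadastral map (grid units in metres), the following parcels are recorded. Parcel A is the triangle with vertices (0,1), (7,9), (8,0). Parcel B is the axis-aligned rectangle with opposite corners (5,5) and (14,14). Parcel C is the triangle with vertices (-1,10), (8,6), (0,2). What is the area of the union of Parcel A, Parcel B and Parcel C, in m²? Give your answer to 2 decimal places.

135.83

By inclusion–exclusion:
Individual areas: |Parcel A| = 35.5, |Parcel B| = 81, |Parcel C| = 34.
|Parcel A∩Parcel B| = 6.6032.
|Parcel A∩Parcel C| = 7.7336.
|Parcel B∩Parcel C| = 4.
|Parcel A∩Parcel B∩Parcel C| = 3.6701.
|Parcel A ∪ Parcel B ∪ Parcel C| = 150.5 − 18.3368 + 3.6701 = 135.83.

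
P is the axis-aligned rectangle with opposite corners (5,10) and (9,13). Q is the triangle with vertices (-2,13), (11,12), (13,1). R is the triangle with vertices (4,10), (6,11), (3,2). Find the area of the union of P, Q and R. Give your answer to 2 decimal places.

76.93

By inclusion–exclusion:
Individual areas: |P| = 12, |Q| = 70.5, |R| = 7.5.
|P∩Q| = 9.2308.
|P∩R| = 0.5833.
|Q∩R| = 3.8367.
|P∩Q∩R| = 0.5833.
|P ∪ Q ∪ R| = 90 − 13.6508 + 0.5833 = 76.93.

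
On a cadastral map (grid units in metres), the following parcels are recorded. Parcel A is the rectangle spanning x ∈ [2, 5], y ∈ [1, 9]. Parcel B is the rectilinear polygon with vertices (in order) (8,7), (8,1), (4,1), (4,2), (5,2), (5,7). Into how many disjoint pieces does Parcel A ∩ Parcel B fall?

1

Parcel A ∩ Parcel B is a single connected region.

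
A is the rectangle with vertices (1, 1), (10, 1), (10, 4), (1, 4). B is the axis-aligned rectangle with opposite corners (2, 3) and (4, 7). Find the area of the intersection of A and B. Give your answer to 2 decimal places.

2.00

|A∩B|: x∈[2,4], y∈[3,4] → 2·1 = 2.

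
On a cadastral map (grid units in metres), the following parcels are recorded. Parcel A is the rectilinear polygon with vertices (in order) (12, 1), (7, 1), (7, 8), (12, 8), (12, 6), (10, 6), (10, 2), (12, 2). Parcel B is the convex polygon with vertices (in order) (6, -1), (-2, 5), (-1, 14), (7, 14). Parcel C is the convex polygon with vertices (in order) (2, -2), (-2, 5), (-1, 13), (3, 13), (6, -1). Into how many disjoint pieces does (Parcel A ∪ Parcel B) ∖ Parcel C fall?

2

(Parcel A ∪ Parcel B) ∖ Parcel C splits into 2 disjoint pieces (area 27, area 36).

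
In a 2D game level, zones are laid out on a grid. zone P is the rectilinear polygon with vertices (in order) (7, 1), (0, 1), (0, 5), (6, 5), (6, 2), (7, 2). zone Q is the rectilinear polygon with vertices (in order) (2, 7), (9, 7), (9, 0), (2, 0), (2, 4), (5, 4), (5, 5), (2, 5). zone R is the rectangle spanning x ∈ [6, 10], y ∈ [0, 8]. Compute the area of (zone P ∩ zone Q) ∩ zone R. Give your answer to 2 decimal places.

|zone P ∩ zone Q| = 14.
|(zone P ∩ zone Q) ∩ zone R| = 1.00.

1.00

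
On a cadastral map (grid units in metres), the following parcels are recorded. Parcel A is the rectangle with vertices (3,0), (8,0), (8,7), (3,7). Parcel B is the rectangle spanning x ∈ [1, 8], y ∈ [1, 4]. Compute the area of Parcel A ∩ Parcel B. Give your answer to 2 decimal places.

|Parcel A∩Parcel B|: x∈[3,8], y∈[1,4] → 5·3 = 15.

15.00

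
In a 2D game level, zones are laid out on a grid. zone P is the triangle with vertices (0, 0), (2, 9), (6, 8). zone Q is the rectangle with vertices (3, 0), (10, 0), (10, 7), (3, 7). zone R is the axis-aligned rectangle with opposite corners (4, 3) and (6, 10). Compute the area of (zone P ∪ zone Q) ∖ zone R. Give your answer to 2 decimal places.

|zone P ∪ zone Q| = 64.625.
|(zone P ∪ zone Q) ∩ zone R| = 10.125.
|(zone P ∪ zone Q) ∖ zone R| = 64.625 − 10.125 = 54.50.

54.50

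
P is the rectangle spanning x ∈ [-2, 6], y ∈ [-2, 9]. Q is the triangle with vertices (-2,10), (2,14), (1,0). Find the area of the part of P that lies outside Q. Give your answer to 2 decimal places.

|P| = 88, |P∩Q| = 15.0429.
|P ∖ Q| = |P| − |P∩Q| = 88 − 15.0429 = 72.96.

72.96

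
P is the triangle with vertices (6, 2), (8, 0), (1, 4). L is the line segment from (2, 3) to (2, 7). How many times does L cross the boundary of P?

The segment meets the boundary at (2,3.6), (2,3.429).

2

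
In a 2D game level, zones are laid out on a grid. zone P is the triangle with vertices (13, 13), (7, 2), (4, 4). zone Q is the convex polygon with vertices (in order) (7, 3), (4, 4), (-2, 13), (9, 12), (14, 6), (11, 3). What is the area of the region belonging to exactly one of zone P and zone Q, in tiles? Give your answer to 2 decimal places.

80.75

|zone P| = 22.5, |zone Q| = 95.5, |zone P∩zone Q| = 18.6269.
|zone P △ zone Q| = |zone P| + |zone Q| − 2·|zone P∩zone Q| = 22.5 + 95.5 − 37.2537 = 80.75.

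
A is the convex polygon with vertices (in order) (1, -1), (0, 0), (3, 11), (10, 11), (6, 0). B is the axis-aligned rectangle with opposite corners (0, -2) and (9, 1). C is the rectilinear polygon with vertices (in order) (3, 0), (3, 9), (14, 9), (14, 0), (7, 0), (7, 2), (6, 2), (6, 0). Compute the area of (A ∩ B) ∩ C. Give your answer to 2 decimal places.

The region (A ∩ B) ∩ C is the polygon with vertices (6,1), (6,0), (3,0), (3,1).
By the shoelace formula its area is 3.00.

3.00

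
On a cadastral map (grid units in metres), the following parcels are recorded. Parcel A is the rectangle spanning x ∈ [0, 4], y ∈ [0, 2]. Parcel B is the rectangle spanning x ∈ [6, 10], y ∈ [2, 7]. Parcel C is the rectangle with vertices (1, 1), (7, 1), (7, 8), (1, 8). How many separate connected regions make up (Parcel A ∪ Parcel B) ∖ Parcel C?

2

(Parcel A ∪ Parcel B) ∖ Parcel C splits into 2 disjoint pieces (area 5, area 15).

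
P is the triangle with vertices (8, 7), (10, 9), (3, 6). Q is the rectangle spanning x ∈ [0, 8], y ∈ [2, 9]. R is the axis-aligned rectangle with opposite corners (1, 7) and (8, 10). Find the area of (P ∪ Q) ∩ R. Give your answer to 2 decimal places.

The region (P ∪ Q) ∩ R is the polygon with vertices (8,9), (8,8.143), (8,7), (1,7), (1,9).
By the shoelace formula its area is 14.00.

14.00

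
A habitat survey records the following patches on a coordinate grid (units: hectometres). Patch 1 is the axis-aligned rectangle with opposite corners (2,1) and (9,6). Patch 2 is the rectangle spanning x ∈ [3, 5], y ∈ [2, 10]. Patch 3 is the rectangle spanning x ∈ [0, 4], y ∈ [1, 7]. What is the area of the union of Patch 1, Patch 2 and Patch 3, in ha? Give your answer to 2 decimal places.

By inclusion–exclusion:
Individual areas: |Patch 1| = 35, |Patch 2| = 16, |Patch 3| = 24.
|Patch 1∩Patch 2|: x∈[3,5], y∈[2,6] → 2·4 = 8.
|Patch 1∩Patch 3|: x∈[2,4], y∈[1,6] → 2·5 = 10.
|Patch 2∩Patch 3|: x∈[3,4], y∈[2,7] → 1·5 = 5.
|Patch 1∩Patch 2∩Patch 3| = 4.
|Patch 1 ∪ Patch 2 ∪ Patch 3| = 75 − 23 + 4 = 56.00.

56.00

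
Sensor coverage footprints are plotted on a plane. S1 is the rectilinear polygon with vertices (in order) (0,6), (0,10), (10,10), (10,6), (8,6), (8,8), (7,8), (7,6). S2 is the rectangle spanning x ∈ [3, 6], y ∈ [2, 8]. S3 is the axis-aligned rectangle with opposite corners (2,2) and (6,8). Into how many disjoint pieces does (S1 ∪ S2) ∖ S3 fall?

1

(S1 ∪ S2) ∖ S3 is a single connected region.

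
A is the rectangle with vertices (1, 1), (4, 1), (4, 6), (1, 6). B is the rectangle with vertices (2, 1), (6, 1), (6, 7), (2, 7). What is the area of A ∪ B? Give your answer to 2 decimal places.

By inclusion–exclusion:
Individual areas: |A| = 15, |B| = 24.
|A∩B|: x∈[2,4], y∈[1,6] → 2·5 = 10.
|A ∪ B| = 39 − 10 = 29.00.

29.00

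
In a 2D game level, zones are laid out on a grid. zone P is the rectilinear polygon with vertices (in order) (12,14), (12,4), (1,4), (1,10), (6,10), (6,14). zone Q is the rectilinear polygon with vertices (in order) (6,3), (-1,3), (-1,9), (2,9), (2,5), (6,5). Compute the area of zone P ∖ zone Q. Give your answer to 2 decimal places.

81.00

|zone P| = 90, |zone P∩zone Q| = 9.
|zone P ∖ zone Q| = |zone P| − |zone P∩zone Q| = 90 − 9 = 81.00.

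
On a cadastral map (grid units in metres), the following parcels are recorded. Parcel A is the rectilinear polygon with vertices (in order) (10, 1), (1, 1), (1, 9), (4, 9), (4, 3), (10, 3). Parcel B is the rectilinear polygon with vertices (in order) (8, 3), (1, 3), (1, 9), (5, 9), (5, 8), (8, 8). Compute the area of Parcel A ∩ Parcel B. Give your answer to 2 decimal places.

18.00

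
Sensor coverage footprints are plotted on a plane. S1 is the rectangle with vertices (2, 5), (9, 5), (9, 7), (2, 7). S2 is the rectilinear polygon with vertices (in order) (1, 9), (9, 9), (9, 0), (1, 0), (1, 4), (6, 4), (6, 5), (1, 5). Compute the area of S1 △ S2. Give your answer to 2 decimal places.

53.00

|S1| = 14, |S2| = 67, |S1∩S2| = 14.
|S1 △ S2| = |S1| + |S2| − 2·|S1∩S2| = 14 + 67 − 28 = 53.00.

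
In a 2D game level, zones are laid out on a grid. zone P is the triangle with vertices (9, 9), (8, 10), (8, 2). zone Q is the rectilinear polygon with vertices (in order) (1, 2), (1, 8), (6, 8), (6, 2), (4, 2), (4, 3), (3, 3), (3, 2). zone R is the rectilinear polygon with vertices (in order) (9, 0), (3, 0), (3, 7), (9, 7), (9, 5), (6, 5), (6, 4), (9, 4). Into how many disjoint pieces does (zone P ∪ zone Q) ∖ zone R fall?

(zone P ∪ zone Q) ∖ zone R splits into 3 disjoint pieces (area 2.2143, area 0.3571, area 15).

3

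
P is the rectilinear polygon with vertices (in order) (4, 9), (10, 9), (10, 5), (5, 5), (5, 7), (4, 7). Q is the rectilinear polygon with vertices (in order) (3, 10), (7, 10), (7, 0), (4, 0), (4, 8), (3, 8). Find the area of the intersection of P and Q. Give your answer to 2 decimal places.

The intersection is the polygon with vertices (7,9), (7,5), (5,5), (5,7), (4,7), (4,8), (4,9).
By the shoelace formula its area is 10.00.

10.00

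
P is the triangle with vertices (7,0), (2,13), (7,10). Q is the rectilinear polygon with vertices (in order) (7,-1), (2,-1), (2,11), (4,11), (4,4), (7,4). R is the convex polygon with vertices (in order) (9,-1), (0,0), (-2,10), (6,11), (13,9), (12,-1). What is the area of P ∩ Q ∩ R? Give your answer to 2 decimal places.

4.67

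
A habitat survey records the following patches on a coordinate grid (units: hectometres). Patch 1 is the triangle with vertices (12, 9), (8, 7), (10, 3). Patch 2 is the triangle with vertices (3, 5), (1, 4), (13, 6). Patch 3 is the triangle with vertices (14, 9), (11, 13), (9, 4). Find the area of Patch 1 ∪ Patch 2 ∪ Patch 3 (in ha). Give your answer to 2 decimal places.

25.42

By inclusion–exclusion:
Individual areas: |Patch 1| = 10, |Patch 2| = 4, |Patch 3| = 17.5.
|Patch 1∩Patch 2| = 0.4474.
|Patch 1∩Patch 3| = 5.629.
|Patch 2∩Patch 3| = 0.2698.
|Patch 1∩Patch 2∩Patch 3| = 0.2698.
|Patch 1 ∪ Patch 2 ∪ Patch 3| = 31.5 − 6.3461 + 0.2698 = 25.42.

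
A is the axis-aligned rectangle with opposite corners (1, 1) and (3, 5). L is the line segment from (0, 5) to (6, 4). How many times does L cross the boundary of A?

2

The segment meets the boundary at (3,4.5), (1,4.833).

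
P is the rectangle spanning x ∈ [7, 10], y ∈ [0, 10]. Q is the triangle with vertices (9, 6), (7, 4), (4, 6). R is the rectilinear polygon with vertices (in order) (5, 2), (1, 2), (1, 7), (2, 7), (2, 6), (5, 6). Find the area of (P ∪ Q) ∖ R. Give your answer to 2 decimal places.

32.67

|P ∪ Q| = 33.
|(P ∪ Q) ∩ R| = 0.3333.
|(P ∪ Q) ∖ R| = 33 − 0.3333 = 32.67.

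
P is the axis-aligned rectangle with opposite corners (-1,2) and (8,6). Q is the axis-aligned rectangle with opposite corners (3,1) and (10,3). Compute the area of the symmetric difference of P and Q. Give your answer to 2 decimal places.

40.00

|P∩Q|: x∈[3,8], y∈[2,3] → 5·1 = 5.
|P △ Q| = |P| + |Q| − 2·|P∩Q| = 36 + 14 − 10 = 40.00.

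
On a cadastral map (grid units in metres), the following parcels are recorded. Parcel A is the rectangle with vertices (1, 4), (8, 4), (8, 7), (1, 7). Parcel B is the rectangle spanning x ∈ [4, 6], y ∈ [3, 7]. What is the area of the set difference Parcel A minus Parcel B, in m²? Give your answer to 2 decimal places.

|Parcel A∩Parcel B|: x∈[4,6], y∈[4,7] → 2·3 = 6.
|Parcel A| = 21.
|Parcel A ∖ Parcel B| = |Parcel A| − |Parcel A∩Parcel B| = 21 − 6 = 15.00.

15.00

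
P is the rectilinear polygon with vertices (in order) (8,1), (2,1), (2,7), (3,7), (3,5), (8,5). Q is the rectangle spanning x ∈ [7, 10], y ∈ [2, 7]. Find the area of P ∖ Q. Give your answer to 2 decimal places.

|P| = 26, |P∩Q| = 3.
|P ∖ Q| = |P| − |P∩Q| = 26 − 3 = 23.00.

23.00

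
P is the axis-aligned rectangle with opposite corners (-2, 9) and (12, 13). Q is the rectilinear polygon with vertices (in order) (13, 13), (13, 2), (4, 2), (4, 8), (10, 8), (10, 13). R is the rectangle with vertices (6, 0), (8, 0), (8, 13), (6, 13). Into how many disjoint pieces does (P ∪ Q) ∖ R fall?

(P ∪ Q) ∖ R splits into 3 disjoint pieces (area 53, area 12, area 32).

3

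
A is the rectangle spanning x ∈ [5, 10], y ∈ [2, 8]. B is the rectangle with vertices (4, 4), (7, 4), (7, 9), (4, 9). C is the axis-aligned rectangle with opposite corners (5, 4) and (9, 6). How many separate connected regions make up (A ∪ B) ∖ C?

(A ∪ B) ∖ C is a single connected region.

1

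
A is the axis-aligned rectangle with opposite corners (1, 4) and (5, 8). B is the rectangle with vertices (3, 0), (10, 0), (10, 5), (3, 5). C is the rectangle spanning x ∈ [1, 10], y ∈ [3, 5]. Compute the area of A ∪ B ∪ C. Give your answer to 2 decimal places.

By inclusion–exclusion:
Individual areas: |A| = 16, |B| = 35, |C| = 18.
|A∩B|: x∈[3,5], y∈[4,5] → 2·1 = 2.
|A∩C|: x∈[1,5], y∈[4,5] → 4·1 = 4.
|B∩C|: x∈[3,10], y∈[3,5] → 7·2 = 14.
|A∩B∩C| = 2.
|A ∪ B ∪ C| = 69 − 20 + 2 = 51.00.

51.00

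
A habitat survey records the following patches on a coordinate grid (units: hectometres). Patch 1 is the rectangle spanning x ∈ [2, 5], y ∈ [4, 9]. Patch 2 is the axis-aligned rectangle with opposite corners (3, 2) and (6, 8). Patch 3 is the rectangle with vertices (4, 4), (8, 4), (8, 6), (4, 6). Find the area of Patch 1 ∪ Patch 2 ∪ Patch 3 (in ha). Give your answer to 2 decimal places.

29.00

By inclusion–exclusion:
Individual areas: |Patch 1| = 15, |Patch 2| = 18, |Patch 3| = 8.
|Patch 1∩Patch 2|: x∈[3,5], y∈[4,8] → 2·4 = 8.
|Patch 1∩Patch 3|: x∈[4,5], y∈[4,6] → 1·2 = 2.
|Patch 2∩Patch 3|: x∈[4,6], y∈[4,6] → 2·2 = 4.
|Patch 1∩Patch 2∩Patch 3| = 2.
|Patch 1 ∪ Patch 2 ∪ Patch 3| = 41 − 14 + 2 = 29.00.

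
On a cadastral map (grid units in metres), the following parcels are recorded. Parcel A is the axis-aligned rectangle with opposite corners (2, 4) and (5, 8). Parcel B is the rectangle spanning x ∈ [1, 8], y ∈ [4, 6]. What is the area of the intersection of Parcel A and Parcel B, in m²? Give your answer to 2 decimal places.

|Parcel A∩Parcel B|: x∈[2,5], y∈[4,6] → 3·2 = 6.

6.00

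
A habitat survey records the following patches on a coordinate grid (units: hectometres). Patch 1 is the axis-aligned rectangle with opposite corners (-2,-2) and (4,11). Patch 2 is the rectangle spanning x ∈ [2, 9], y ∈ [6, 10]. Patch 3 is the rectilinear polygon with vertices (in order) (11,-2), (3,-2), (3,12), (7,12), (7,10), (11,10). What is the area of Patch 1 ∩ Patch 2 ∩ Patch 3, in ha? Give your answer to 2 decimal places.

4.00

The intersection is the polygon with vertices (3,6), (3,10), (4,10), (4,6).
By the shoelace formula its area is 4.00.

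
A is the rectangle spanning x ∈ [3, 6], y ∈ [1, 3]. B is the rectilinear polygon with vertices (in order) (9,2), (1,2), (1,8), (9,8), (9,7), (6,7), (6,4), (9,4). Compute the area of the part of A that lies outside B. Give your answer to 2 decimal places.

|A| = 6, |A∩B| = 3.
|A ∖ B| = |A| − |A∩B| = 6 − 3 = 3.00.

3.00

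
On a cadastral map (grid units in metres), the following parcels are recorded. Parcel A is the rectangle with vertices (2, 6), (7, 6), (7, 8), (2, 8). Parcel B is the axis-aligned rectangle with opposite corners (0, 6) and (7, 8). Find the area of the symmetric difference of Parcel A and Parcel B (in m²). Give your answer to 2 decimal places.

|Parcel A∩Parcel B|: x∈[2,7], y∈[6,8] → 5·2 = 10.
|Parcel A △ Parcel B| = |Parcel A| + |Parcel B| − 2·|Parcel A∩Parcel B| = 10 + 14 − 20 = 4.00.

4.00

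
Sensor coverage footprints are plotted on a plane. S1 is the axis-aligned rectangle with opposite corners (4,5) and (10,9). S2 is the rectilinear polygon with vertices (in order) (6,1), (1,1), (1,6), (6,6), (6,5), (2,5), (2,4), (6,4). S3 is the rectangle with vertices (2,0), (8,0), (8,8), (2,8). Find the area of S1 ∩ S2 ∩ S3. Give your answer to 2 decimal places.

The intersection is the polygon with vertices (6,6), (6,5), (4,5), (4,6).
By the shoelace formula its area is 2.00.

2.00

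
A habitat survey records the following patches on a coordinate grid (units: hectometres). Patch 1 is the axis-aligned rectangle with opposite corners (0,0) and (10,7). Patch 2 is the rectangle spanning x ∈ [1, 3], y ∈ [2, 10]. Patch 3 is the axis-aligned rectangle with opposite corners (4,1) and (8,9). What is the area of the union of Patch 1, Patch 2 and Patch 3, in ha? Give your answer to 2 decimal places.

By inclusion–exclusion:
Individual areas: |Patch 1| = 70, |Patch 2| = 16, |Patch 3| = 32.
|Patch 1∩Patch 2|: x∈[1,3], y∈[2,7] → 2·5 = 10.
|Patch 1∩Patch 3|: x∈[4,8], y∈[1,7] → 4·6 = 24.
|Patch 2∩Patch 3| = 0 (no overlap).
|Patch 1∩Patch 2∩Patch 3| = 0.
|Patch 1 ∪ Patch 2 ∪ Patch 3| = 118 − 34 + 0 = 84.00.

84.00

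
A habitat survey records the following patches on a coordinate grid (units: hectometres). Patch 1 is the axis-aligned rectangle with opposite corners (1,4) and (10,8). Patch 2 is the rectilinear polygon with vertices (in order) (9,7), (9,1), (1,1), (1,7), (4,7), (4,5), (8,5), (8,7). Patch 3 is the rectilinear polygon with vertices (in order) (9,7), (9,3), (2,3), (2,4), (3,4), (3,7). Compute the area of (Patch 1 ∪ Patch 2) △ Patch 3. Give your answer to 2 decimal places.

35.00

|Patch 1 ∪ Patch 2| = 60.
|(Patch 1 ∪ Patch 2) ∩ Patch 3| = 25.
|(Patch 1 ∪ Patch 2) △ Patch 3| = 60 + 25 − 50 = 35.00.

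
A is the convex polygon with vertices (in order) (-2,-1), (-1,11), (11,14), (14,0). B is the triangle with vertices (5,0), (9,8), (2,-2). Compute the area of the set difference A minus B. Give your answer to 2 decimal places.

|A| = 184, |A∩B| = 7.2788.
|A ∖ B| = |A| − |A∩B| = 184 − 7.2788 = 176.72.

176.72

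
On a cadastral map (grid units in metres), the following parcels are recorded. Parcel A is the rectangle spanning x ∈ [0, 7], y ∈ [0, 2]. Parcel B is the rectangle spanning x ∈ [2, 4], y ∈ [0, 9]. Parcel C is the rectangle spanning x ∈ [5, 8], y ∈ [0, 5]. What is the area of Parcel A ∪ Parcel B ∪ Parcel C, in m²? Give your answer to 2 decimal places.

By inclusion–exclusion:
Individual areas: |Parcel A| = 14, |Parcel B| = 18, |Parcel C| = 15.
|Parcel A∩Parcel B|: x∈[2,4], y∈[0,2] → 2·2 = 4.
|Parcel A∩Parcel C|: x∈[5,7], y∈[0,2] → 2·2 = 4.
|Parcel B∩Parcel C| = 0 (no overlap).
|Parcel A∩Parcel B∩Parcel C| = 0.
|Parcel A ∪ Parcel B ∪ Parcel C| = 47 − 8 + 0 = 39.00.

39.00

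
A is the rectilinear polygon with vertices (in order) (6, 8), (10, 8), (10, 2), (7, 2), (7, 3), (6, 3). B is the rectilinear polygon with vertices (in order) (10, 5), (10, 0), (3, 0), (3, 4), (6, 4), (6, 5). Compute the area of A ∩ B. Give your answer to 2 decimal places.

The intersection is the polygon with vertices (10,2), (7,2), (7,3), (6,3), (6,4), (6,5), (10,5).
By the shoelace formula its area is 11.00.

11.00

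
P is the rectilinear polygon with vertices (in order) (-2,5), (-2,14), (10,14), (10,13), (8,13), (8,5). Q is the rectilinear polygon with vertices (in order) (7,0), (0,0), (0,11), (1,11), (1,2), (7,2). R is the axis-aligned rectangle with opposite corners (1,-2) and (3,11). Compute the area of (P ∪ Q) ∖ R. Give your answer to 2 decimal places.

93.00

|P ∪ Q| = 109.
|(P ∪ Q) ∩ R| = 16.
|(P ∪ Q) ∖ R| = 109 − 16 = 93.00.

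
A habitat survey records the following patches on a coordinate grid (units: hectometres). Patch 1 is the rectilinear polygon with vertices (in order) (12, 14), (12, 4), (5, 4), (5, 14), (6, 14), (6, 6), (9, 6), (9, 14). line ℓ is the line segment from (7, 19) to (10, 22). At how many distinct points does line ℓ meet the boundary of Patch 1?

0

The segment lies entirely outside Patch 1 and never meets its boundary.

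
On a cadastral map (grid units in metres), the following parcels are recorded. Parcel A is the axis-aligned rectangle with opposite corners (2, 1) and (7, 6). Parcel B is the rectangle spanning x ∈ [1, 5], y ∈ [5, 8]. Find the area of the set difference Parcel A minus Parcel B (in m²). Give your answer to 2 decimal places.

|Parcel A∩Parcel B|: x∈[2,5], y∈[5,6] → 3·1 = 3.
|Parcel A| = 25.
|Parcel A ∖ Parcel B| = |Parcel A| − |Parcel A∩Parcel B| = 25 − 3 = 22.00.

22.00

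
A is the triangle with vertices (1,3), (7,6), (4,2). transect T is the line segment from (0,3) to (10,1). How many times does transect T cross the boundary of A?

The segment meets the boundary at (4.13,2.174), (2.5,2.5).

2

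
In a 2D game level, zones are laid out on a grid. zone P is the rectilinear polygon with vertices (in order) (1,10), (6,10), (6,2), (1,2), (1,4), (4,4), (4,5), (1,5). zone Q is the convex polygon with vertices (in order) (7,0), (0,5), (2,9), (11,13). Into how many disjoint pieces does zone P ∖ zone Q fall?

zone P ∖ zone Q splits into 2 disjoint pieces (area 3.125, area 3.6).

2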